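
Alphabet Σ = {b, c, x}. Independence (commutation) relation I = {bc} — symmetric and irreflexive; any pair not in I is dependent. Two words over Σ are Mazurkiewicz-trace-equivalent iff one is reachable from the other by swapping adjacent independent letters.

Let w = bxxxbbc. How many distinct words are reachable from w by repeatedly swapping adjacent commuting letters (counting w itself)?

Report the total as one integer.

3

0(b) covers ∅
1(x) covers 0:b
2(x) covers 1:x
3(x) covers 2:x
4(b) covers 3:x
5(b) covers 4:b
6(c) covers 3:x
floor of heap: 0:b
completions by unplaced set U, small U first (add the entries for U minus each lowest piece of U):
  |U|=1: {5}:1  {6}:1
  |U|=2: {4,5}:1  {5,6}:2
  |U|=3: {4,5,6}:3
  |U|=4: {3,4,5,6}:3
  |U|=5: {2,3,4,5,6}:3
  start at 0(b): 3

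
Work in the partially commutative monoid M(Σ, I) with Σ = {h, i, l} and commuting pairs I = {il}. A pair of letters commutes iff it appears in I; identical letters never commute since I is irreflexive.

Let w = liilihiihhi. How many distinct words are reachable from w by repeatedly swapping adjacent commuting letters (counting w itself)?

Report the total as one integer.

piece 0:l — minimal
piece 1:i — minimal
piece 2:i rests on {1:i}
piece 3:l rests on {0:l}
piece 4:i rests on {2:i}
piece 5:h rests on {3:l, 4:i}
piece 6:i rests on {5:h}
piece 7:i rests on {6:i}
piece 8:h rests on {7:i}
piece 9:h rests on {8:h}
piece 10:i rests on {9:h}
minimal pieces: {0:l, 1:i}
ways to finish when only these pieces remain (= sum over removing one remaining piece with nothing left below it):
  1 left: {10}→1
  2 left: {9,10}→1
  3 left: {8,9,10}→1
  4 left: {7,8,9,10}→1
  5 left: {6,7,8,9,10}→1
  6 left: {5,6,7,8,9,10}→1
  7 left: {3,5,6,7,8,9,10}→1  {4,5,6,7,8,9,10}→1
  8 left: {0,3,5,6,7,8,9,10}→1  {2,4,5,6,7,8,9,10}→1  {3,4,5,6,7,8,9,10}→2
  9 left: {0,3,4,5,6,7,8,9,10}→3  {1,2,4,5,6,7,8,9,10}→1  {2,3,4,5,6,7,8,9,10}→3
  placing 0:l first → 4 extensions
  placing 1:i first → 6 extensions
total linear extensions = 10

10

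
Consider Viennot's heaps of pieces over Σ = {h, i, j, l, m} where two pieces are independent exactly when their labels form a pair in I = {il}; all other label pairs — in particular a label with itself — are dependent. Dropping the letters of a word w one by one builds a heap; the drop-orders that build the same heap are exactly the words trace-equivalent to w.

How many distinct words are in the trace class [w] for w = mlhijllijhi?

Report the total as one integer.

drop 0:m onto floor
drop 1:l onto {0:m}
drop 2:h onto {1:l}
drop 3:i onto {2:h}
drop 4:j onto {3:i}
drop 5:l onto {4:j}
drop 6:l onto {5:l}
drop 7:i onto {4:j}
drop 8:j onto {6:l, 7:i}
drop 9:h onto {8:j}
drop 10:i onto {9:h}
ground layer = {0:m}
drop-orders for the pieces not yet dropped (sum over which currently-grounded one goes next):
  1 to go: {10} 1
  2 to go: {9,10} 1
  3 to go: {8,9,10} 1
  4 to go: {6,8,9,10} 1  {7,8,9,10} 1
  5 to go: {5,6,8,9,10} 1  {6,7,8,9,10} 2
  6 to go: {5,6,7,8,9,10} 3
  7 to go: {4,5,6,7,8,9,10} 3
  8 to go: {3,4,5,6,7,8,9,10} 3
  9 to go: {2,3,4,5,6,7,8,9,10} 3
  if 0:m drops first: 3 orders

3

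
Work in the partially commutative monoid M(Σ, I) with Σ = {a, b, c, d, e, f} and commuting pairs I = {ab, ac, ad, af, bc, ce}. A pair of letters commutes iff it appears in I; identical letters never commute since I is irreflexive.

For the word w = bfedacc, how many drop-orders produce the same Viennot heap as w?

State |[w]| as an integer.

piece 0:b — minimal
piece 1:f rests on {0:b}
piece 2:e rests on {1:f}
piece 3:d rests on {2:e}
piece 4:a rests on {2:e}
piece 5:c rests on {3:d}
piece 6:c rests on {5:c}
minimal pieces: {0:b}
ways to finish when only these pieces remain (= sum over removing one remaining piece with nothing left below it):
  1 left: {4}→1  {6}→1
  2 left: {4,6}→2  {5,6}→1
  3 left: {3,5,6}→1  {4,5,6}→3
  4 left: {3,4,5,6}→4
  5 left: {2,3,4,5,6}→4
  placing 0:b first → 4 extensions

4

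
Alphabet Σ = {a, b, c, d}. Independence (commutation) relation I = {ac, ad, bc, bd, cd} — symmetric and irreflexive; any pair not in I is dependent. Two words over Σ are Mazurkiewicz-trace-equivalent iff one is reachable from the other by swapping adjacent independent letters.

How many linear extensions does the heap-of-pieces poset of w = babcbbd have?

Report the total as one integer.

42

piece 0:b — minimal
piece 1:a rests on {0:b}
piece 2:b rests on {1:a}
piece 3:c — minimal
piece 4:b rests on {2:b}
piece 5:b rests on {4:b}
piece 6:d — minimal
minimal pieces: {0:b, 3:c, 6:d}
ways to finish when only these pieces remain (= sum over removing one remaining piece with nothing left below it):
  1 left: {3}→1  {5}→1  {6}→1
  2 left: {3,5}→2  {3,6}→2  {4,5}→1  {5,6}→2
  3 left: {2,4,5}→1  {3,4,5}→3  {3,5,6}→6  {4,5,6}→3
  4 left: {1,2,4,5}→1  {2,3,4,5}→4  {2,4,5,6}→4  {3,4,5,6}→12
  5 left: {0,1,2,4,5}→1  {1,2,3,4,5}→5  {1,2,4,5,6}→5  {2,3,4,5,6}→20
  placing 0:b first → 30 extensions
  placing 3:c first → 6 extensions
  placing 6:d first → 6 extensions
total linear extensions = 42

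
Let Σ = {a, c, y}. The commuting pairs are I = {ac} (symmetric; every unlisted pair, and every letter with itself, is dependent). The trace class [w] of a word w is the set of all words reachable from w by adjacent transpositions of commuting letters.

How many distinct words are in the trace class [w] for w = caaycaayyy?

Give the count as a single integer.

9

#0=c has no predecessor
#1=a has no predecessor
#2=a depends on [1:a]
#3=y depends on [0:c, 2:a]
#4=c depends on [3:y]
#5=a depends on [3:y]
#6=a depends on [5:a]
#7=y depends on [4:c, 6:a]
#8=y depends on [7:y]
#9=y depends on [8:y]
sources: [0:c, 1:a]
N(rest) = Σ N(rest − s) over sources s of rest; N(one piece) = 1:
  size 1 → [9]=1
  size 2 → [8,9]=1
  size 3 → [7,8,9]=1
  size 4 → [4,7,8,9]=1  [6,7,8,9]=1
  size 5 → [4,6,7,8,9]=2  [5,6,7,8,9]=1
  size 6 → [4,5,6,7,8,9]=3
  size 7 → [3,4,5,6,7,8,9]=3
  size 8 → [0,3,4,5,6,7,8,9]=3  [2,3,4,5,6,7,8,9]=3
  first=0(c) contributes 3
  first=1(a) contributes 6
|[w]| = 9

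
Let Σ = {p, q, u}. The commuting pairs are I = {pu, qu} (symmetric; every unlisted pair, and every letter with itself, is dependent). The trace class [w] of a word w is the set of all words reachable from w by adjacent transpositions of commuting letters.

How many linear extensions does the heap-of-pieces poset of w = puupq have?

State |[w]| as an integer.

0(p) covers ∅
1(u) covers ∅
2(u) covers 1:u
3(p) covers 0:p
4(q) covers 3:p
floor of heap: 0:p, 1:u
completions by unplaced set U, small U first (add the entries for U minus each lowest piece of U):
  |U|=1: {2}:1  {4}:1
  |U|=2: {1,2}:1  {2,4}:2  {3,4}:1
  |U|=3: {0,3,4}:1  {1,2,4}:3  {2,3,4}:3
  start at 0(p): 6
  start at 1(u): 4
sum over floor = 10

10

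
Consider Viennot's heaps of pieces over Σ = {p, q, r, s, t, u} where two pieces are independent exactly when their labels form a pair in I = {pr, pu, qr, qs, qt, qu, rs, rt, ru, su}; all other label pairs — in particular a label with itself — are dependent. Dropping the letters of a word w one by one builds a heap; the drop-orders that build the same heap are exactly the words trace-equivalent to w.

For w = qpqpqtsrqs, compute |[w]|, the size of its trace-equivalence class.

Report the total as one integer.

#0=q has no predecessor
#1=p depends on [0:q]
#2=q depends on [1:p]
#3=p depends on [2:q]
#4=q depends on [3:p]
#5=t depends on [3:p]
#6=s depends on [5:t]
#7=r has no predecessor
#8=q depends on [4:q]
#9=s depends on [6:s]
sources: [0:q, 7:r]
N(rest) = Σ N(rest − s) over sources s of rest; N(one piece) = 1:
  size 1 → [7]=1  [8]=1  [9]=1
  size 2 → [4,8]=1  [6,9]=1  [7,8]=2  [7,9]=2  [8,9]=2
  size 3 → [4,7,8]=3  [4,8,9]=3  [5,6,9]=1  [6,7,9]=3  [6,8,9]=3  [7,8,9]=6
  size 4 → [4,6,8,9]=6  [4,7,8,9]=12  [5,6,7,9]=4  [5,6,8,9]=4  [6,7,8,9]=12
  size 5 → [4,5,6,8,9]=10  [4,6,7,8,9]=30  [5,6,7,8,9]=20
  size 6 → [3,4,5,6,8,9]=10  [4,5,6,7,8,9]=60
  size 7 → [2,3,4,5,6,8,9]=10  [3,4,5,6,7,8,9]=70
  size 8 → [1,2,3,4,5,6,8,9]=10  [2,3,4,5,6,7,8,9]=80
  first=0(q) contributes 90
  first=7(r) contributes 10
|[w]| = 100

100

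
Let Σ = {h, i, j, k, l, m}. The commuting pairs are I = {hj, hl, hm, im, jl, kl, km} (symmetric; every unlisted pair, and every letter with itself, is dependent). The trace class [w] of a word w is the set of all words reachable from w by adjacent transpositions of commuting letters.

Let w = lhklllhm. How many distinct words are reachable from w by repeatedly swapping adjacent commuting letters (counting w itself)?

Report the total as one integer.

drop 0:l onto floor
drop 1:h onto floor
drop 2:k onto {1:h}
drop 3:l onto {0:l}
drop 4:l onto {3:l}
drop 5:l onto {4:l}
drop 6:h onto {2:k}
drop 7:m onto {5:l}
ground layer = {0:l, 1:h}
drop-orders for the pieces not yet dropped (sum over which currently-grounded one goes next):
  1 to go: {6} 1  {7} 1
  2 to go: {2,6} 1  {5,7} 1  {6,7} 2
  3 to go: {1,2,6} 1  {2,6,7} 3  {4,5,7} 1  {5,6,7} 3
  4 to go: {1,2,6,7} 4  {2,5,6,7} 6  {3,4,5,7} 1  {4,5,6,7} 4
  5 to go: {0,3,4,5,7} 1  {1,2,5,6,7} 10  {2,4,5,6,7} 10  {3,4,5,6,7} 5
  6 to go: {0,3,4,5,6,7} 6  {1,2,4,5,6,7} 20  {2,3,4,5,6,7} 15
  if 0:l drops first: 35 orders
  if 1:h drops first: 21 orders
heap linearizations: 56

56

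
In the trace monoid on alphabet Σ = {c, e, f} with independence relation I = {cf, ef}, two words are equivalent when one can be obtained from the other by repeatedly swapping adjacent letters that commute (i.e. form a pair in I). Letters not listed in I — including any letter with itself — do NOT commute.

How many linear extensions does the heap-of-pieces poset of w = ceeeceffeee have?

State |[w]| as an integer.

drop 0:c onto floor
drop 1:e onto {0:c}
drop 2:e onto {1:e}
drop 3:e onto {2:e}
drop 4:c onto {3:e}
drop 5:e onto {4:c}
drop 6:f onto floor
drop 7:f onto {6:f}
drop 8:e onto {5:e}
drop 9:e onto {8:e}
drop 10:e onto {9:e}
ground layer = {0:c, 6:f}
drop-orders for the pieces not yet dropped (sum over which currently-grounded one goes next):
  1 to go: {7} 1  {10} 1
  2 to go: {6,7} 1  {7,10} 2  {9,10} 1
  3 to go: {6,7,10} 3  {7,9,10} 3  {8,9,10} 1
  4 to go: {5,8,9,10} 1  {6,7,9,10} 6  {7,8,9,10} 4
  5 to go: {4,5,8,9,10} 1  {5,7,8,9,10} 5  {6,7,8,9,10} 10
  6 to go: {3,4,5,8,9,10} 1  {4,5,7,8,9,10} 6  {5,6,7,8,9,10} 15
  7 to go: {2,3,4,5,8,9,10} 1  {3,4,5,7,8,9,10} 7  {4,5,6,7,8,9,10} 21
  8 to go: {1,2,3,4,5,8,9,10} 1  {2,3,4,5,7,8,9,10} 8  {3,4,5,6,7,8,9,10} 28
  9 to go: {0,1,2,3,4,5,8,9,10} 1  {1,2,3,4,5,7,8,9,10} 9  {2,3,4,5,6,7,8,9,10} 36
  if 0:c drops first: 45 orders
  if 6:f drops first: 10 orders
heap linearizations: 55

55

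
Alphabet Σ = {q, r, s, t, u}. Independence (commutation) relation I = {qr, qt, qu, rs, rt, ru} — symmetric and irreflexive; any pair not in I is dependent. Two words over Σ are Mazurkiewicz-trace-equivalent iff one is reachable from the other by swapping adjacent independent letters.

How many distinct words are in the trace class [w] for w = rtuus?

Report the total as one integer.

0(r) covers ∅
1(t) covers ∅
2(u) covers 1:t
3(u) covers 2:u
4(s) covers 3:u
floor of heap: 0:r, 1:t
completions by unplaced set U, small U first (add the entries for U minus each lowest piece of U):
  |U|=1: {0}:1  {4}:1
  |U|=2: {0,4}:2  {3,4}:1
  |U|=3: {0,3,4}:3  {2,3,4}:1
  start at 0(r): 1
  start at 1(t): 4
sum over floor = 5

5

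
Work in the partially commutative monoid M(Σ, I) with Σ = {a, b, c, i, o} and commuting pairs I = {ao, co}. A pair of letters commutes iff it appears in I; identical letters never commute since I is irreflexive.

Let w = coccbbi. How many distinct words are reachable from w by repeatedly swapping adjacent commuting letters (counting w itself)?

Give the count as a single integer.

0(c) covers ∅
1(o) covers ∅
2(c) covers 0:c
3(c) covers 2:c
4(b) covers 1:o, 3:c
5(b) covers 4:b
6(i) covers 5:b
floor of heap: 0:c, 1:o
completions by unplaced set U, small U first (add the entries for U minus each lowest piece of U):
  |U|=1: {6}:1
  |U|=2: {5,6}:1
  |U|=3: {4,5,6}:1
  |U|=4: {1,4,5,6}:1  {3,4,5,6}:1
  |U|=5: {1,3,4,5,6}:2  {2,3,4,5,6}:1
  start at 0(c): 3
  start at 1(o): 1
sum over floor = 4

4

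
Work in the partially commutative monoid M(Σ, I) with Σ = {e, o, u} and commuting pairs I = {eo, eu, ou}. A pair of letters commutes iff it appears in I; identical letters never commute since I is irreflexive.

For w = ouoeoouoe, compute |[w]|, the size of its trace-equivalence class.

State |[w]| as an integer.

756

#0=o has no predecessor
#1=u has no predecessor
#2=o depends on [0:o]
#3=e has no predecessor
#4=o depends on [2:o]
#5=o depends on [4:o]
#6=u depends on [1:u]
#7=o depends on [5:o]
#8=e depends on [3:e]
sources: [0:o, 1:u, 3:e]
N(rest) = Σ N(rest − s) over sources s of rest; N(one piece) = 1:
  size 1 → [6]=1  [7]=1  [8]=1
  size 2 → [1,6]=1  [3,8]=1  [5,7]=1  [6,7]=2  [6,8]=2  [7,8]=2
  size 3 → [1,6,7]=3  [1,6,8]=3  [3,6,8]=3  [3,7,8]=3  [4,5,7]=1  [5,6,7]=3  [5,7,8]=3  [6,7,8]=6
  size 4 → [1,3,6,8]=6  [1,5,6,7]=6  [1,6,7,8]=12  [2,4,5,7]=1  [3,5,7,8]=6  [3,6,7,8]=12  [4,5,6,7]=4  [4,5,7,8]=4  [5,6,7,8]=12
  size 5 → [0,2,4,5,7]=1  [1,3,6,7,8]=30  [1,4,5,6,7]=10  [1,5,6,7,8]=30  [2,4,5,6,7]=5  [2,4,5,7,8]=5  [3,4,5,7,8]=10  [3,5,6,7,8]=30  [4,5,6,7,8]=20
  size 6 → [0,2,4,5,6,7]=6  [0,2,4,5,7,8]=6  [1,2,4,5,6,7]=15  [1,3,5,6,7,8]=90  [1,4,5,6,7,8]=60  [2,3,4,5,7,8]=15  [2,4,5,6,7,8]=30  [3,4,5,6,7,8]=60
  size 7 → [0,1,2,4,5,6,7]=21  [0,2,3,4,5,7,8]=21  [0,2,4,5,6,7,8]=42  [1,2,4,5,6,7,8]=105  [1,3,4,5,6,7,8]=210  [2,3,4,5,6,7,8]=105
  first=0(o) contributes 420
  first=1(u) contributes 168
  first=3(e) contributes 168
|[w]| = 756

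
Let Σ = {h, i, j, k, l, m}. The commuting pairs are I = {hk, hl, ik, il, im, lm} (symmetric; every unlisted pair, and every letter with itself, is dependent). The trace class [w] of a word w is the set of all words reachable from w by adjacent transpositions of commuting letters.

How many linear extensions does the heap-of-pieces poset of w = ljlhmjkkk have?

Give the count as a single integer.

piece 0:l — minimal
piece 1:j rests on {0:l}
piece 2:l rests on {1:j}
piece 3:h rests on {1:j}
piece 4:m rests on {3:h}
piece 5:j rests on {2:l, 4:m}
piece 6:k rests on {5:j}
piece 7:k rests on {6:k}
piece 8:k rests on {7:k}
minimal pieces: {0:l}
ways to finish when only these pieces remain (= sum over removing one remaining piece with nothing left below it):
  1 left: {8}→1
  2 left: {7,8}→1
  3 left: {6,7,8}→1
  4 left: {5,6,7,8}→1
  5 left: {2,5,6,7,8}→1  {4,5,6,7,8}→1
  6 left: {2,4,5,6,7,8}→2  {3,4,5,6,7,8}→1
  7 left: {2,3,4,5,6,7,8}→3
  placing 0:l first → 3 extensions

3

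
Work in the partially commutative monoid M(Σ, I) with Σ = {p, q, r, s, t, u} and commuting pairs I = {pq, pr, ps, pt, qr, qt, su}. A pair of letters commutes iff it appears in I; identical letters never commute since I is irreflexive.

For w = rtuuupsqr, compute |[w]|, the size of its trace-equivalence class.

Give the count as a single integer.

#0=r has no predecessor
#1=t depends on [0:r]
#2=u depends on [1:t]
#3=u depends on [2:u]
#4=u depends on [3:u]
#5=p depends on [4:u]
#6=s depends on [1:t]
#7=q depends on [4:u, 6:s]
#8=r depends on [4:u, 6:s]
sources: [0:r]
N(rest) = Σ N(rest − s) over sources s of rest; N(one piece) = 1:
  size 1 → [5]=1  [7]=1  [8]=1
  size 2 → [5,7]=2  [5,8]=2  [7,8]=2
  size 3 → [5,7,8]=6  [6,7,8]=2
  size 4 → [4,5,7,8]=6  [5,6,7,8]=8
  size 5 → [3,4,5,7,8]=6  [4,5,6,7,8]=14
  size 6 → [2,3,4,5,7,8]=6  [3,4,5,6,7,8]=20
  size 7 → [2,3,4,5,6,7,8]=26
  first=0(r) contributes 26

26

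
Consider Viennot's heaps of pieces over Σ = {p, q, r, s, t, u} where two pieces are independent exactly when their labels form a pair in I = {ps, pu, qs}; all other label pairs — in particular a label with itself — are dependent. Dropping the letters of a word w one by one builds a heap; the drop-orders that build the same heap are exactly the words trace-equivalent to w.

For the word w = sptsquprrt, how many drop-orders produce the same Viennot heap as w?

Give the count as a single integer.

10

#0=s has no predecessor
#1=p has no predecessor
#2=t depends on [0:s, 1:p]
#3=s depends on [2:t]
#4=q depends on [2:t]
#5=u depends on [3:s, 4:q]
#6=p depends on [4:q]
#7=r depends on [5:u, 6:p]
#8=r depends on [7:r]
#9=t depends on [8:r]
sources: [0:s, 1:p]
N(rest) = Σ N(rest − s) over sources s of rest; N(one piece) = 1:
  size 1 → [9]=1
  size 2 → [8,9]=1
  size 3 → [7,8,9]=1
  size 4 → [5,7,8,9]=1  [6,7,8,9]=1
  size 5 → [3,5,7,8,9]=1  [5,6,7,8,9]=2
  size 6 → [3,5,6,7,8,9]=3  [4,5,6,7,8,9]=2
  size 7 → [3,4,5,6,7,8,9]=5
  size 8 → [2,3,4,5,6,7,8,9]=5
  first=0(s) contributes 5
  first=1(p) contributes 5
|[w]| = 10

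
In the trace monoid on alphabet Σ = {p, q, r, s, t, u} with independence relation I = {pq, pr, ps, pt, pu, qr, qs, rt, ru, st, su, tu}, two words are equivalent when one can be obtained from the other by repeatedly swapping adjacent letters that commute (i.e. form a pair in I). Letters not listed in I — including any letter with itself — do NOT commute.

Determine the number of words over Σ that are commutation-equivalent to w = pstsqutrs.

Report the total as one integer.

#0=p has no predecessor
#1=s has no predecessor
#2=t has no predecessor
#3=s depends on [1:s]
#4=q depends on [2:t]
#5=u depends on [4:q]
#6=t depends on [4:q]
#7=r depends on [3:s]
#8=s depends on [7:r]
sources: [0:p, 1:s, 2:t]
N(rest) = Σ N(rest − s) over sources s of rest; N(one piece) = 1:
  size 1 → [0]=1  [5]=1  [6]=1  [8]=1
  size 2 → [0,5]=2  [0,6]=2  [0,8]=2  [5,6]=2  [5,8]=2  [6,8]=2  [7,8]=1
  size 3 → [0,5,6]=6  [0,5,8]=6  [0,6,8]=6  [0,7,8]=3  [3,7,8]=1  [4,5,6]=2  [5,6,8]=6  [5,7,8]=3  [6,7,8]=3
  size 4 → [0,3,7,8]=4  [0,4,5,6]=8  [0,5,6,8]=24  [0,5,7,8]=12  [0,6,7,8]=12  [1,3,7,8]=1  [2,4,5,6]=2  [3,5,7,8]=4  [3,6,7,8]=4  [4,5,6,8]=8  [5,6,7,8]=12
  size 5 → [0,1,3,7,8]=5  [0,2,4,5,6]=10  [0,3,5,7,8]=20  [0,3,6,7,8]=20  [0,4,5,6,8]=40  [0,5,6,7,8]=60  [1,3,5,7,8]=5  [1,3,6,7,8]=5  [2,4,5,6,8]=10  [3,5,6,7,8]=20  [4,5,6,7,8]=20
  size 6 → [0,1,3,5,7,8]=30  [0,1,3,6,7,8]=30  [0,2,4,5,6,8]=60  [0,3,5,6,7,8]=120  [0,4,5,6,7,8]=120  [1,3,5,6,7,8]=30  [2,4,5,6,7,8]=30  [3,4,5,6,7,8]=40
  size 7 → [0,1,3,5,6,7,8]=210  [0,2,4,5,6,7,8]=210  [0,3,4,5,6,7,8]=280  [1,3,4,5,6,7,8]=70  [2,3,4,5,6,7,8]=70
  first=0(p) contributes 140
  first=1(s) contributes 560
  first=2(t) contributes 560
|[w]| = 1260

1260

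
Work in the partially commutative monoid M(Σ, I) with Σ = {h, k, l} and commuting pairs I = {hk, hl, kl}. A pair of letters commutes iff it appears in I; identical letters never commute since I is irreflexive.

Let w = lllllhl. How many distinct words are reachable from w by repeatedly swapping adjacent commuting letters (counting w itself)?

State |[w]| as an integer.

drop 0:l onto floor
drop 1:l onto {0:l}
drop 2:l onto {1:l}
drop 3:l onto {2:l}
drop 4:l onto {3:l}
drop 5:h onto floor
drop 6:l onto {4:l}
ground layer = {0:l, 5:h}
drop-orders for the pieces not yet dropped (sum over which currently-grounded one goes next):
  1 to go: {5} 1  {6} 1
  2 to go: {4,6} 1  {5,6} 2
  3 to go: {3,4,6} 1  {4,5,6} 3
  4 to go: {2,3,4,6} 1  {3,4,5,6} 4
  5 to go: {1,2,3,4,6} 1  {2,3,4,5,6} 5
  if 0:l drops first: 6 orders
  if 5:h drops first: 1 orders
heap linearizations: 7

7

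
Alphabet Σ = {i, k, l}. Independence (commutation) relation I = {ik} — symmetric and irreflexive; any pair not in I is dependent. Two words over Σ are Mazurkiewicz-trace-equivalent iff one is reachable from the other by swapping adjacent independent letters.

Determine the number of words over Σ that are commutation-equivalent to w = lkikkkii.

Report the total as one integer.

35

0(l) covers ∅
1(k) covers 0:l
2(i) covers 0:l
3(k) covers 1:k
4(k) covers 3:k
5(k) covers 4:k
6(i) covers 2:i
7(i) covers 6:i
floor of heap: 0:l
completions by unplaced set U, small U first (add the entries for U minus each lowest piece of U):
  |U|=1: {5}:1  {7}:1
  |U|=2: {4,5}:1  {5,7}:2  {6,7}:1
  |U|=3: {2,6,7}:1  {3,4,5}:1  {4,5,7}:3  {5,6,7}:3
  |U|=4: {1,3,4,5}:1  {2,5,6,7}:4  {3,4,5,7}:4  {4,5,6,7}:6
  |U|=5: {1,3,4,5,7}:5  {2,4,5,6,7}:10  {3,4,5,6,7}:10
  |U|=6: {1,3,4,5,6,7}:15  {2,3,4,5,6,7}:20
  start at 0(l): 35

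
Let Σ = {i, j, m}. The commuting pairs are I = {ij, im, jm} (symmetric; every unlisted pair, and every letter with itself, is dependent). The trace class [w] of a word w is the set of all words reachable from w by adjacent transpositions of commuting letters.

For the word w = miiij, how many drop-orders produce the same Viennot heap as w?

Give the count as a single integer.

drop 0:m onto floor
drop 1:i onto floor
drop 2:i onto {1:i}
drop 3:i onto {2:i}
drop 4:j onto floor
ground layer = {0:m, 1:i, 4:j}
drop-orders for the pieces not yet dropped (sum over which currently-grounded one goes next):
  1 to go: {0} 1  {3} 1  {4} 1
  2 to go: {0,3} 2  {0,4} 2  {2,3} 1  {3,4} 2
  3 to go: {0,2,3} 3  {0,3,4} 6  {1,2,3} 1  {2,3,4} 3
  if 0:m drops first: 4 orders
  if 1:i drops first: 12 orders
  if 4:j drops first: 4 orders
heap linearizations: 20

20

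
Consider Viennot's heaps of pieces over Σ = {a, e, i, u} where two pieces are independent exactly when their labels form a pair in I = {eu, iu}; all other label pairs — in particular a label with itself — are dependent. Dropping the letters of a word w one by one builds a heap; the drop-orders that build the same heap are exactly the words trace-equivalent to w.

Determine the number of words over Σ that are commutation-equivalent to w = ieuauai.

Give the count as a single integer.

drop 0:i onto floor
drop 1:e onto {0:i}
drop 2:u onto floor
drop 3:a onto {1:e, 2:u}
drop 4:u onto {3:a}
drop 5:a onto {4:u}
drop 6:i onto {5:a}
ground layer = {0:i, 2:u}
drop-orders for the pieces not yet dropped (sum over which currently-grounded one goes next):
  1 to go: {6} 1
  2 to go: {5,6} 1
  3 to go: {4,5,6} 1
  4 to go: {3,4,5,6} 1
  5 to go: {1,3,4,5,6} 1  {2,3,4,5,6} 1
  if 0:i drops first: 2 orders
  if 2:u drops first: 1 orders
heap linearizations: 3

3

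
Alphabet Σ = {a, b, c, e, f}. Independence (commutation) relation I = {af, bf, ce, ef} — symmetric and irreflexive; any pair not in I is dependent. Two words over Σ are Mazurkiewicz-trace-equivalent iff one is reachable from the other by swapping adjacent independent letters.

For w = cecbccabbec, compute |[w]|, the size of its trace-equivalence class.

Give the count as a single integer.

6

drop 0:c onto floor
drop 1:e onto floor
drop 2:c onto {0:c}
drop 3:b onto {1:e, 2:c}
drop 4:c onto {3:b}
drop 5:c onto {4:c}
drop 6:a onto {5:c}
drop 7:b onto {6:a}
drop 8:b onto {7:b}
drop 9:e onto {8:b}
drop 10:c onto {8:b}
ground layer = {0:c, 1:e}
drop-orders for the pieces not yet dropped (sum over which currently-grounded one goes next):
  1 to go: {9} 1  {10} 1
  2 to go: {9,10} 2
  3 to go: {8,9,10} 2
  4 to go: {7,8,9,10} 2
  5 to go: {6,7,8,9,10} 2
  6 to go: {5,6,7,8,9,10} 2
  7 to go: {4,5,6,7,8,9,10} 2
  8 to go: {3,4,5,6,7,8,9,10} 2
  9 to go: {1,3,4,5,6,7,8,9,10} 2  {2,3,4,5,6,7,8,9,10} 2
  if 0:c drops first: 4 orders
  if 1:e drops first: 2 orders
heap linearizations: 6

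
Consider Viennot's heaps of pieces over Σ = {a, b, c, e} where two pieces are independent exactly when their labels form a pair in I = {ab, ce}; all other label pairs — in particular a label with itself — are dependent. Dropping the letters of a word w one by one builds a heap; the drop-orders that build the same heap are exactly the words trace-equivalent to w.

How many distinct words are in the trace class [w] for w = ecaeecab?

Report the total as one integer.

12

drop 0:e onto floor
drop 1:c onto floor
drop 2:a onto {0:e, 1:c}
drop 3:e onto {2:a}
drop 4:e onto {3:e}
drop 5:c onto {2:a}
drop 6:a onto {4:e, 5:c}
drop 7:b onto {4:e, 5:c}
ground layer = {0:e, 1:c}
drop-orders for the pieces not yet dropped (sum over which currently-grounded one goes next):
  1 to go: {6} 1  {7} 1
  2 to go: {6,7} 2
  3 to go: {4,6,7} 2  {5,6,7} 2
  4 to go: {3,4,6,7} 2  {4,5,6,7} 4
  5 to go: {3,4,5,6,7} 6
  6 to go: {2,3,4,5,6,7} 6
  if 0:e drops first: 6 orders
  if 1:c drops first: 6 orders
heap linearizations: 12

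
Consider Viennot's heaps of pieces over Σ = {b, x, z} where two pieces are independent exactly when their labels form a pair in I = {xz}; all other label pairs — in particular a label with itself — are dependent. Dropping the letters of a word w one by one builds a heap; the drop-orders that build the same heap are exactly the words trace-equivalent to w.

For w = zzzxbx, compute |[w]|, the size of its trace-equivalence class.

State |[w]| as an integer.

4

drop 0:z onto floor
drop 1:z onto {0:z}
drop 2:z onto {1:z}
drop 3:x onto floor
drop 4:b onto {2:z, 3:x}
drop 5:x onto {4:b}
ground layer = {0:z, 3:x}
drop-orders for the pieces not yet dropped (sum over which currently-grounded one goes next):
  1 to go: {5} 1
  2 to go: {4,5} 1
  3 to go: {2,4,5} 1  {3,4,5} 1
  4 to go: {1,2,4,5} 1  {2,3,4,5} 2
  if 0:z drops first: 3 orders
  if 3:x drops first: 1 orders
heap linearizations: 4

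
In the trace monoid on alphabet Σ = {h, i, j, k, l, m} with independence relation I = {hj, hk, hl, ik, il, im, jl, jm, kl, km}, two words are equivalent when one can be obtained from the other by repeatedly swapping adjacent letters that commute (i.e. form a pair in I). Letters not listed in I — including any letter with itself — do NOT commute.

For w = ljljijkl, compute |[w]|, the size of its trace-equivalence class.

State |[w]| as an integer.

56

drop 0:l onto floor
drop 1:j onto floor
drop 2:l onto {0:l}
drop 3:j onto {1:j}
drop 4:i onto {3:j}
drop 5:j onto {4:i}
drop 6:k onto {5:j}
drop 7:l onto {2:l}
ground layer = {0:l, 1:j}
drop-orders for the pieces not yet dropped (sum over which currently-grounded one goes next):
  1 to go: {6} 1  {7} 1
  2 to go: {2,7} 1  {5,6} 1  {6,7} 2
  3 to go: {0,2,7} 1  {2,6,7} 3  {4,5,6} 1  {5,6,7} 3
  4 to go: {0,2,6,7} 4  {2,5,6,7} 6  {3,4,5,6} 1  {4,5,6,7} 4
  5 to go: {0,2,5,6,7} 10  {1,3,4,5,6} 1  {2,4,5,6,7} 10  {3,4,5,6,7} 5
  6 to go: {0,2,4,5,6,7} 20  {1,3,4,5,6,7} 6  {2,3,4,5,6,7} 15
  if 0:l drops first: 21 orders
  if 1:j drops first: 35 orders
heap linearizations: 56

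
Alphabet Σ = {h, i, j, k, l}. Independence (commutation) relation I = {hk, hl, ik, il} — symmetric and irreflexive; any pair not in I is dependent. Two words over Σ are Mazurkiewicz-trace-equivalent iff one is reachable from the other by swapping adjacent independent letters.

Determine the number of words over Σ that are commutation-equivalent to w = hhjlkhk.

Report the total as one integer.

4

drop 0:h onto floor
drop 1:h onto {0:h}
drop 2:j onto {1:h}
drop 3:l onto {2:j}
drop 4:k onto {3:l}
drop 5:h onto {2:j}
drop 6:k onto {4:k}
ground layer = {0:h}
drop-orders for the pieces not yet dropped (sum over which currently-grounded one goes next):
  1 to go: {5} 1  {6} 1
  2 to go: {4,6} 1  {5,6} 2
  3 to go: {3,4,6} 1  {4,5,6} 3
  4 to go: {3,4,5,6} 4
  5 to go: {2,3,4,5,6} 4
  if 0:h drops first: 4 orders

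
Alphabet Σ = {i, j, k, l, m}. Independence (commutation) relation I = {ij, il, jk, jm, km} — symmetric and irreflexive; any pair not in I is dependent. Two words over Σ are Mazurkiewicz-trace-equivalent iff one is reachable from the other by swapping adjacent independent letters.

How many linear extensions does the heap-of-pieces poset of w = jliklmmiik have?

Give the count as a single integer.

0(j) covers ∅
1(l) covers 0:j
2(i) covers ∅
3(k) covers 1:l, 2:i
4(l) covers 3:k
5(m) covers 4:l
6(m) covers 5:m
7(i) covers 6:m
8(i) covers 7:i
9(k) covers 8:i
floor of heap: 0:j, 2:i
completions by unplaced set U, small U first (add the entries for U minus each lowest piece of U):
  |U|=1: {9}:1
  |U|=2: {8,9}:1
  |U|=3: {7,8,9}:1
  |U|=4: {6,7,8,9}:1
  |U|=5: {5,6,7,8,9}:1
  |U|=6: {4,5,6,7,8,9}:1
  |U|=7: {3,4,5,6,7,8,9}:1
  |U|=8: {1,3,4,5,6,7,8,9}:1  {2,3,4,5,6,7,8,9}:1
  start at 0(j): 2
  start at 2(i): 1
sum over floor = 3

3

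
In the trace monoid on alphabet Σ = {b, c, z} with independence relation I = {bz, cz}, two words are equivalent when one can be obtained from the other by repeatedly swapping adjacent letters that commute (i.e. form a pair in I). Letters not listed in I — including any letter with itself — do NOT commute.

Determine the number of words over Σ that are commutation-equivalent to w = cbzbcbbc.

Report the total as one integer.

8

0(c) covers ∅
1(b) covers 0:c
2(z) covers ∅
3(b) covers 1:b
4(c) covers 3:b
5(b) covers 4:c
6(b) covers 5:b
7(c) covers 6:b
floor of heap: 0:c, 2:z
completions by unplaced set U, small U first (add the entries for U minus each lowest piece of U):
  |U|=1: {2}:1  {7}:1
  |U|=2: {2,7}:2  {6,7}:1
  |U|=3: {2,6,7}:3  {5,6,7}:1
  |U|=4: {2,5,6,7}:4  {4,5,6,7}:1
  |U|=5: {2,4,5,6,7}:5  {3,4,5,6,7}:1
  |U|=6: {1,3,4,5,6,7}:1  {2,3,4,5,6,7}:6
  start at 0(c): 7
  start at 2(z): 1
sum over floor = 8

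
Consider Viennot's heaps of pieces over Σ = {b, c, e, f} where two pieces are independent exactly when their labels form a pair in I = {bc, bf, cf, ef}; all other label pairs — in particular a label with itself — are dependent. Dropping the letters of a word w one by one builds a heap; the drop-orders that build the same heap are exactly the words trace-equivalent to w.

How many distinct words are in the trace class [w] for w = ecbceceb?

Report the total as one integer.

3

0(e) covers ∅
1(c) covers 0:e
2(b) covers 0:e
3(c) covers 1:c
4(e) covers 2:b, 3:c
5(c) covers 4:e
6(e) covers 5:c
7(b) covers 6:e
floor of heap: 0:e
completions by unplaced set U, small U first (add the entries for U minus each lowest piece of U):
  |U|=1: {7}:1
  |U|=2: {6,7}:1
  |U|=3: {5,6,7}:1
  |U|=4: {4,5,6,7}:1
  |U|=5: {2,4,5,6,7}:1  {3,4,5,6,7}:1
  |U|=6: {1,3,4,5,6,7}:1  {2,3,4,5,6,7}:2
  start at 0(e): 3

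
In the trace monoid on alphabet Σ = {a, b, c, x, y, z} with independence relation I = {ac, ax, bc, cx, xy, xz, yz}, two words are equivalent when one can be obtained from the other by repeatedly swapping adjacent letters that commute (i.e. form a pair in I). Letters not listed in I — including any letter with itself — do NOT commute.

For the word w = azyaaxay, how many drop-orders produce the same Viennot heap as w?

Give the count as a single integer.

0(a) covers ∅
1(z) covers 0:a
2(y) covers 0:a
3(a) covers 1:z, 2:y
4(a) covers 3:a
5(x) covers ∅
6(a) covers 4:a
7(y) covers 6:a
floor of heap: 0:a, 5:x
completions by unplaced set U, small U first (add the entries for U minus each lowest piece of U):
  |U|=1: {5}:1  {7}:1
  |U|=2: {5,7}:2  {6,7}:1
  |U|=3: {4,6,7}:1  {5,6,7}:3
  |U|=4: {3,4,6,7}:1  {4,5,6,7}:4
  |U|=5: {1,3,4,6,7}:1  {2,3,4,6,7}:1  {3,4,5,6,7}:5
  |U|=6: {1,2,3,4,6,7}:2  {1,3,4,5,6,7}:6  {2,3,4,5,6,7}:6
  start at 0(a): 14
  start at 5(x): 2
sum over floor = 16

16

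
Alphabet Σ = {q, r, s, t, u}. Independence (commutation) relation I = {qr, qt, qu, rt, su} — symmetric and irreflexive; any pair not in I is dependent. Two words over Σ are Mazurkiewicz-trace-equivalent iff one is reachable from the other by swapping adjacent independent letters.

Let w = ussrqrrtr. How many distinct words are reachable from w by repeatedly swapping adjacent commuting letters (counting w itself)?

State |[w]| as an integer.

95

piece 0:u — minimal
piece 1:s — minimal
piece 2:s rests on {1:s}
piece 3:r rests on {0:u, 2:s}
piece 4:q rests on {2:s}
piece 5:r rests on {3:r}
piece 6:r rests on {5:r}
piece 7:t rests on {0:u, 2:s}
piece 8:r rests on {6:r}
minimal pieces: {0:u, 1:s}
ways to finish when only these pieces remain (= sum over removing one remaining piece with nothing left below it):
  1 left: {4}→1  {7}→1  {8}→1
  2 left: {4,7}→2  {4,8}→2  {6,8}→1  {7,8}→2
  3 left: {4,6,8}→3  {4,7,8}→6  {5,6,8}→1  {6,7,8}→3
  4 left: {3,5,6,8}→1  {4,5,6,8}→4  {4,6,7,8}→12  {5,6,7,8}→4
  5 left: {3,4,5,6,8}→5  {3,5,6,7,8}→5  {4,5,6,7,8}→20
  6 left: {0,3,5,6,7,8}→5  {3,4,5,6,7,8}→30
  7 left: {0,3,4,5,6,7,8}→35  {2,3,4,5,6,7,8}→30
  placing 0:u first → 30 extensions
  placing 1:s first → 65 extensions
total linear extensions = 95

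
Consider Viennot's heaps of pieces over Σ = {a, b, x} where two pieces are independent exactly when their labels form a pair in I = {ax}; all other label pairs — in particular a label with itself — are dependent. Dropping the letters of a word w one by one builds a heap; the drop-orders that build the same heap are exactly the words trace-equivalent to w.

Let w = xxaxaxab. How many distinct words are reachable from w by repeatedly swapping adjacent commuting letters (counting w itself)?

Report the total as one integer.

35

drop 0:x onto floor
drop 1:x onto {0:x}
drop 2:a onto floor
drop 3:x onto {1:x}
drop 4:a onto {2:a}
drop 5:x onto {3:x}
drop 6:a onto {4:a}
drop 7:b onto {5:x, 6:a}
ground layer = {0:x, 2:a}
drop-orders for the pieces not yet dropped (sum over which currently-grounded one goes next):
  1 to go: {7} 1
  2 to go: {5,7} 1  {6,7} 1
  3 to go: {3,5,7} 1  {4,6,7} 1  {5,6,7} 2
  4 to go: {1,3,5,7} 1  {2,4,6,7} 1  {3,5,6,7} 3  {4,5,6,7} 3
  5 to go: {0,1,3,5,7} 1  {1,3,5,6,7} 4  {2,4,5,6,7} 4  {3,4,5,6,7} 6
  6 to go: {0,1,3,5,6,7} 5  {1,3,4,5,6,7} 10  {2,3,4,5,6,7} 10
  if 0:x drops first: 20 orders
  if 2:a drops first: 15 orders
heap linearizations: 35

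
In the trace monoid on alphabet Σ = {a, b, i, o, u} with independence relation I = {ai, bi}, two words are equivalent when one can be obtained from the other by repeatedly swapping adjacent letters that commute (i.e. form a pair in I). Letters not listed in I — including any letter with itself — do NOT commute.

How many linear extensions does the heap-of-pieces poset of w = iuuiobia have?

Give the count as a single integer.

piece 0:i — minimal
piece 1:u rests on {0:i}
piece 2:u rests on {1:u}
piece 3:i rests on {2:u}
piece 4:o rests on {3:i}
piece 5:b rests on {4:o}
piece 6:i rests on {4:o}
piece 7:a rests on {5:b}
minimal pieces: {0:i}
ways to finish when only these pieces remain (= sum over removing one remaining piece with nothing left below it):
  1 left: {6}→1  {7}→1
  2 left: {5,7}→1  {6,7}→2
  3 left: {5,6,7}→3
  4 left: {4,5,6,7}→3
  5 left: {3,4,5,6,7}→3
  6 left: {2,3,4,5,6,7}→3
  placing 0:i first → 3 extensions

3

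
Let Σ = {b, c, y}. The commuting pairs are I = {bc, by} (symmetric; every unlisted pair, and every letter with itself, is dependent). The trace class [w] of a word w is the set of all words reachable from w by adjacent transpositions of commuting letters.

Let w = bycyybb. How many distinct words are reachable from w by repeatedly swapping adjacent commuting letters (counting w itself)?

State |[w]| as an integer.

#0=b has no predecessor
#1=y has no predecessor
#2=c depends on [1:y]
#3=y depends on [2:c]
#4=y depends on [3:y]
#5=b depends on [0:b]
#6=b depends on [5:b]
sources: [0:b, 1:y]
N(rest) = Σ N(rest − s) over sources s of rest; N(one piece) = 1:
  size 1 → [4]=1  [6]=1
  size 2 → [3,4]=1  [4,6]=2  [5,6]=1
  size 3 → [0,5,6]=1  [2,3,4]=1  [3,4,6]=3  [4,5,6]=3
  size 4 → [0,4,5,6]=4  [1,2,3,4]=1  [2,3,4,6]=4  [3,4,5,6]=6
  size 5 → [0,3,4,5,6]=10  [1,2,3,4,6]=5  [2,3,4,5,6]=10
  first=0(b) contributes 15
  first=1(y) contributes 20
|[w]| = 35

35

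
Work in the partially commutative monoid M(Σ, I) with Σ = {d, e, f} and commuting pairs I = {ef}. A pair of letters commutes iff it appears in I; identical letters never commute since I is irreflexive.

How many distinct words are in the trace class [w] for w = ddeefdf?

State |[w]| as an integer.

3

piece 0:d — minimal
piece 1:d rests on {0:d}
piece 2:e rests on {1:d}
piece 3:e rests on {2:e}
piece 4:f rests on {1:d}
piece 5:d rests on {3:e, 4:f}
piece 6:f rests on {5:d}
minimal pieces: {0:d}
ways to finish when only these pieces remain (= sum over removing one remaining piece with nothing left below it):
  1 left: {6}→1
  2 left: {5,6}→1
  3 left: {3,5,6}→1  {4,5,6}→1
  4 left: {2,3,5,6}→1  {3,4,5,6}→2
  5 left: {2,3,4,5,6}→3
  placing 0:d first → 3 extensions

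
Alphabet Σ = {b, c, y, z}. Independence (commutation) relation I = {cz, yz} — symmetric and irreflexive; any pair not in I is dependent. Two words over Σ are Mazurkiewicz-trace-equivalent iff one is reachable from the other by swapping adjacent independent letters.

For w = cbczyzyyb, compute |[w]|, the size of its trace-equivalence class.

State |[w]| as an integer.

#0=c has no predecessor
#1=b depends on [0:c]
#2=c depends on [1:b]
#3=z depends on [1:b]
#4=y depends on [2:c]
#5=z depends on [3:z]
#6=y depends on [4:y]
#7=y depends on [6:y]
#8=b depends on [5:z, 7:y]
sources: [0:c]
N(rest) = Σ N(rest − s) over sources s of rest; N(one piece) = 1:
  size 1 → [8]=1
  size 2 → [5,8]=1  [7,8]=1
  size 3 → [3,5,8]=1  [5,7,8]=2  [6,7,8]=1
  size 4 → [3,5,7,8]=3  [4,6,7,8]=1  [5,6,7,8]=3
  size 5 → [2,4,6,7,8]=1  [3,5,6,7,8]=6  [4,5,6,7,8]=4
  size 6 → [2,4,5,6,7,8]=5  [3,4,5,6,7,8]=10
  size 7 → [2,3,4,5,6,7,8]=15
  first=0(c) contributes 15

15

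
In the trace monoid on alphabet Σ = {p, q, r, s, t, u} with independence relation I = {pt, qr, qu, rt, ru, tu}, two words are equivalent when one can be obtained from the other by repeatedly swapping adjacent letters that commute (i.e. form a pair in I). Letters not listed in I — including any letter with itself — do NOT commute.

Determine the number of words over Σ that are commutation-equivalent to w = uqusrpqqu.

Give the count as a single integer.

9

#0=u has no predecessor
#1=q has no predecessor
#2=u depends on [0:u]
#3=s depends on [1:q, 2:u]
#4=r depends on [3:s]
#5=p depends on [4:r]
#6=q depends on [5:p]
#7=q depends on [6:q]
#8=u depends on [5:p]
sources: [0:u, 1:q]
N(rest) = Σ N(rest − s) over sources s of rest; N(one piece) = 1:
  size 1 → [7]=1  [8]=1
  size 2 → [6,7]=1  [7,8]=2
  size 3 → [6,7,8]=3
  size 4 → [5,6,7,8]=3
  size 5 → [4,5,6,7,8]=3
  size 6 → [3,4,5,6,7,8]=3
  size 7 → [1,3,4,5,6,7,8]=3  [2,3,4,5,6,7,8]=3
  first=0(u) contributes 6
  first=1(q) contributes 3
|[w]| = 9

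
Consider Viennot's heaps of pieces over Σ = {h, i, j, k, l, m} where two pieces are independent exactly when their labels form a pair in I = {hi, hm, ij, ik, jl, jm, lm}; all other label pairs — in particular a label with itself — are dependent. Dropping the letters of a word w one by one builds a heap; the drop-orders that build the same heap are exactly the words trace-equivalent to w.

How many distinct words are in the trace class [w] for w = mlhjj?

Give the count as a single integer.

5

drop 0:m onto floor
drop 1:l onto floor
drop 2:h onto {1:l}
drop 3:j onto {2:h}
drop 4:j onto {3:j}
ground layer = {0:m, 1:l}
drop-orders for the pieces not yet dropped (sum over which currently-grounded one goes next):
  1 to go: {0} 1  {4} 1
  2 to go: {0,4} 2  {3,4} 1
  3 to go: {0,3,4} 3  {2,3,4} 1
  if 0:m drops first: 1 orders
  if 1:l drops first: 4 orders
heap linearizations: 5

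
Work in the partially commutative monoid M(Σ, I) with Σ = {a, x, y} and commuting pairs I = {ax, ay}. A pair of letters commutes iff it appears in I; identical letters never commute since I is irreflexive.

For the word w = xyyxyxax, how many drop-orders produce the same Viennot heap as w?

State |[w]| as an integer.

piece 0:x — minimal
piece 1:y rests on {0:x}
piece 2:y rests on {1:y}
piece 3:x rests on {2:y}
piece 4:y rests on {3:x}
piece 5:x rests on {4:y}
piece 6:a — minimal
piece 7:x rests on {5:x}
minimal pieces: {0:x, 6:a}
ways to finish when only these pieces remain (= sum over removing one remaining piece with nothing left below it):
  1 left: {6}→1  {7}→1
  2 left: {5,7}→1  {6,7}→2
  3 left: {4,5,7}→1  {5,6,7}→3
  4 left: {3,4,5,7}→1  {4,5,6,7}→4
  5 left: {2,3,4,5,7}→1  {3,4,5,6,7}→5
  6 left: {1,2,3,4,5,7}→1  {2,3,4,5,6,7}→6
  placing 0:x first → 7 extensions
  placing 6:a first → 1 extensions
total linear extensions = 8

8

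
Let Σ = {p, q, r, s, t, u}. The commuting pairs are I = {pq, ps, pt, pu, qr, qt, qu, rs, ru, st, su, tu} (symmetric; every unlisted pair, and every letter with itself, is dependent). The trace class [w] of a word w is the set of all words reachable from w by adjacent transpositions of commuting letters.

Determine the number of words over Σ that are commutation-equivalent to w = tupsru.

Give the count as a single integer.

#0=t has no predecessor
#1=u has no predecessor
#2=p has no predecessor
#3=s has no predecessor
#4=r depends on [0:t, 2:p]
#5=u depends on [1:u]
sources: [0:t, 1:u, 2:p, 3:s]
N(rest) = Σ N(rest − s) over sources s of rest; N(one piece) = 1:
  size 1 → [3]=1  [4]=1  [5]=1
  size 2 → [0,4]=1  [1,5]=1  [2,4]=1  [3,4]=2  [3,5]=2  [4,5]=2
  size 3 → [0,2,4]=2  [0,3,4]=3  [0,4,5]=3  [1,3,5]=3  [1,4,5]=3  [2,3,4]=3  [2,4,5]=3  [3,4,5]=6
  size 4 → [0,1,4,5]=6  [0,2,3,4]=8  [0,2,4,5]=8  [0,3,4,5]=12  [1,2,4,5]=6  [1,3,4,5]=12  [2,3,4,5]=12
  first=0(t) contributes 30
  first=1(u) contributes 40
  first=2(p) contributes 30
  first=3(s) contributes 20
|[w]| = 120

120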